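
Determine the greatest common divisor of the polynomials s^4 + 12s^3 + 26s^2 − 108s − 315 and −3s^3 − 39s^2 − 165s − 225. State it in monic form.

s^2 + 8s + 15

Repeated division with remainder:
  s^4 + 12s^3 + 26s^2 − 108s − 315 = (−(1/3)s + 1/3)(−3s^3 − 39s^2 − 165s − 225) + (−16s^2 − 128s − 240)
  −3s^3 − 39s^2 − 165s − 225 = ((3/16)s + 15/16)(−16s^2 − 128s − 240) + (0)
Last nonzero remainder: −16s^2 − 128s − 240. Dividing through by −16 gives the monic gcd s^2 + 8s + 15.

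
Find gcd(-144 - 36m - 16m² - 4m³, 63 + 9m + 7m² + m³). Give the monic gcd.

9 + m²

Apply the Euclidean algorithm:
  -4m³ - 16m² - 36m - 144 = (-4)(m³ + 7m² + 9m + 63) + (12m² + 108)
  m³ + 7m² + 9m + 63 = ((1/12)m + 7/12)(12m² + 108) + (0)
Last nonzero remainder: 12m² + 108. Dividing through by 12 gives the monic gcd m² + 9.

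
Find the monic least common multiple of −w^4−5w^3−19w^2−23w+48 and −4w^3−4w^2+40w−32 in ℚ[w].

w^6+7w^5+21w^4+21w^3−154w^2−280w+384

Repeated division with remainder:
  −w^4−5w^3−19w^2−23w+48 = ((1/4)w+1)(−4w^3−4w^2+40w−32) + (−25w^2−55w+80)
  −4w^3−4w^2+40w−32 = ((4/25)w−24/125)(−25w^2−55w+80) + ((416/25)w−416/25)
  −25w^2−55w+80 = (−(625/416)w−125/26)((416/25)w−416/25) + (0)
Last nonzero remainder: (416/25)w−416/25. Dividing through by 416/25 gives the monic gcd w−1.
Then lcm(f, g) = f·g / gcd(f, g); expanding and making the result monic gives the answer.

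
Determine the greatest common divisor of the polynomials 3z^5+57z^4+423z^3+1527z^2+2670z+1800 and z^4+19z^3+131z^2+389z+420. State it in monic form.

z^3+12z^2+47z+60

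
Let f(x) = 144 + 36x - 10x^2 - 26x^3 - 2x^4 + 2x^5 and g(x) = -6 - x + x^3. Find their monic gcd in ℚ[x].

-6 - x + x^3

Euclidean algorithm in ℚ[x]:
  2x^5 - 2x^4 - 26x^3 - 10x^2 + 36x + 144 = (2x^2 - 2x - 24)(x^3 - x - 6) + (0)
The last nonzero remainder x^3 - x - 6 is already monic.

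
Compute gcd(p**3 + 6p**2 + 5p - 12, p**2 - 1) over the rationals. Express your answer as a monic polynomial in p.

p - 1

Repeated division with remainder:
  p**3 + 6p**2 + 5p - 12 = (p + 6)(p**2 - 1) + (6p - 6)
  p**2 - 1 = ((1/6)p + 1/6)(6p - 6) + (0)
Last nonzero remainder: 6p - 6. Dividing through by 6 gives the monic gcd p - 1.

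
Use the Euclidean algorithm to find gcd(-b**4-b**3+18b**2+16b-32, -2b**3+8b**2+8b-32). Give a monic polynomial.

b**2-2b-8

Repeated division with remainder:
  -b**4-b**3+18b**2+16b-32 = ((1/2)b+5/2)(-2b**3+8b**2+8b-32) + (-6b**2+12b+48)
  -2b**3+8b**2+8b-32 = ((1/3)b-2/3)(-6b**2+12b+48) + (0)
Last nonzero remainder: -6b**2+12b+48. Dividing through by -6 gives the monic gcd b**2-2b-8.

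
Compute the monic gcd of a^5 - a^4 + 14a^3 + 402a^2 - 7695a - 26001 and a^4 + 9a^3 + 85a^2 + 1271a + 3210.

a^3 - a^2 + 95a + 321

Apply the Euclidean algorithm:
  a^5 - a^4 + 14a^3 + 402a^2 - 7695a - 26001 = (a - 10)(a^4 + 9a^3 + 85a^2 + 1271a + 3210) + (19a^3 - 19a^2 + 1805a + 6099)
  a^4 + 9a^3 + 85a^2 + 1271a + 3210 = ((1/19)a + 10/19)(19a^3 - 19a^2 + 1805a + 6099) + (0)
Last nonzero remainder: 19a^3 - 19a^2 + 1805a + 6099. Dividing through by 19 gives the monic gcd a^3 - a^2 + 95a + 321.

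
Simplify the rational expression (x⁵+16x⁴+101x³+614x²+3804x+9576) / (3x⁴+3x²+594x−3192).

(x²+12x+36)/(3x−12)

Euclidean algorithm in ℚ[x]:
  x⁵+16x⁴+101x³+614x²+3804x+9576 = ((1/3)x+16/3)(3x⁴+3x²+594x−3192) + (100x³+400x²+1700x+26600)
  3x⁴+3x²+594x−3192 = ((3/100)x−3/25)(100x³+400x²+1700x+26600) + (0)
Last nonzero remainder: 100x³+400x²+1700x+26600. Dividing through by 100 gives the monic gcd x³+4x²+17x+266.
Cancel x³+4x²+17x+266 from numerator and denominator to get the reduced form.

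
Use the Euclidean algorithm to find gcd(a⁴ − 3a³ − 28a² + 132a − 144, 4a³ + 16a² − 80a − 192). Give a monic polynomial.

a² + 2a − 24

Euclidean algorithm in ℚ[a]:
  a⁴ − 3a³ − 28a² + 132a − 144 = ((1/4)a − 7/4)(4a³ + 16a² − 80a − 192) + (20a² + 40a − 480)
  4a³ + 16a² − 80a − 192 = ((1/5)a + 2/5)(20a² + 40a − 480) + (0)
Last nonzero remainder: 20a² + 40a − 480. Dividing through by 20 gives the monic gcd a² + 2a − 24.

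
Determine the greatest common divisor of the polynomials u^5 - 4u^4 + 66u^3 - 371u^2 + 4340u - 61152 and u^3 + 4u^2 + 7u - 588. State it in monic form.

By polynomial division,
  u^5 - 4u^4 + 66u^3 - 371u^2 + 4340u - 61152 = (u^2 - 8u + 91)(u^3 + 4u^2 + 7u - 588) + (-91u^2 - 1001u - 7644)
  u^3 + 4u^2 + 7u - 588 = (-(1/91)u + 1/13)(-91u^2 - 1001u - 7644) + (0)
Last nonzero remainder: -91u^2 - 1001u - 7644. Dividing through by -91 gives the monic gcd u^2 + 11u + 84.

u^2 + 11u + 84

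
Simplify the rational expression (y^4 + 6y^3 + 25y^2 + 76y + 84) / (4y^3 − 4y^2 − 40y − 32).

Repeated division with remainder:
  y^4 + 6y^3 + 25y^2 + 76y + 84 = ((1/4)y + 7/4)(4y^3 − 4y^2 − 40y − 32) + (42y^2 + 154y + 140)
  4y^3 − 4y^2 − 40y − 32 = ((2/21)y − 4/9)(42y^2 + 154y + 140) + ((136/9)y + 272/9)
  42y^2 + 154y + 140 = ((189/68)y + 315/68)((136/9)y + 272/9) + (0)
Last nonzero remainder: (136/9)y + 272/9. Dividing through by 136/9 gives the monic gcd y + 2.
Cancel y + 2 from numerator and denominator to get the reduced form.

(y^3 + 4y^2 + 17y + 42)/(4y^2 − 12y − 16)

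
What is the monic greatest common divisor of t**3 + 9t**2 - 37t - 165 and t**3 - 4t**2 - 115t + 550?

Euclidean algorithm in ℚ[t]:
  t**3 + 9t**2 - 37t - 165 = (t**3 - 4t**2 - 115t + 550) + (13t**2 + 78t - 715)
  t**3 - 4t**2 - 115t + 550 = ((1/13)t - 10/13)(13t**2 + 78t - 715) + (0)
Last nonzero remainder: 13t**2 + 78t - 715. Dividing through by 13 gives the monic gcd t**2 + 6t - 55.

t**2 + 6t - 55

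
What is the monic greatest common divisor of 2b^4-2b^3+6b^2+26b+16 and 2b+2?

b+1

Apply the Euclidean algorithm:
  2b^4-2b^3+6b^2+26b+16 = (b^3-2b^2+5b+8)(2b+2) + (0)
Last nonzero remainder: 2b+2. Dividing through by 2 gives the monic gcd b+1.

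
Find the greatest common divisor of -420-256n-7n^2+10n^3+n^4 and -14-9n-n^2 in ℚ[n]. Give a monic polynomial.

Apply the Euclidean algorithm:
  n^4+10n^3-7n^2-256n-420 = (-n^2-n+30)(-n^2-9n-14) + (0)
Last nonzero remainder: -n^2-9n-14. Dividing through by -1 gives the monic gcd n^2+9n+14.

14+9n+n^2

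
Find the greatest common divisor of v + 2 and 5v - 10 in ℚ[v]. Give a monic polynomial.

Apply the Euclidean algorithm:
  v + 2 = (1/5)(5v - 10) + (4)
  5v - 10 = ((5/4)v - 5/2)(4) + (0)
The last nonzero remainder is the constant 4, so the polynomials are coprime and gcd = 1.

1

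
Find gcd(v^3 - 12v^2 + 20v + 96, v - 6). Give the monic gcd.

v - 6

Euclidean algorithm in ℚ[v]:
  v^3 - 12v^2 + 20v + 96 = (v^2 - 6v - 16)(v - 6) + (0)
The last nonzero remainder v - 6 is already monic.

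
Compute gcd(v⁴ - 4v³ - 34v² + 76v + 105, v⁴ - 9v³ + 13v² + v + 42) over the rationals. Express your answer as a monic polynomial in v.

v² - 10v + 21

Repeated division with remainder:
  v⁴ - 4v³ - 34v² + 76v + 105 = (v⁴ - 9v³ + 13v² + v + 42) + (5v³ - 47v² + 75v + 63)
  v⁴ - 9v³ + 13v² + v + 42 = ((1/5)v + 2/25)(5v³ - 47v² + 75v + 63) + ((44/25)v² - (88/5)v + 924/25)
  5v³ - 47v² + 75v + 63 = ((125/44)v + 75/44)((44/25)v² - (88/5)v + 924/25) + (0)
Last nonzero remainder: (44/25)v² - (88/5)v + 924/25. Dividing through by 44/25 gives the monic gcd v² - 10v + 21.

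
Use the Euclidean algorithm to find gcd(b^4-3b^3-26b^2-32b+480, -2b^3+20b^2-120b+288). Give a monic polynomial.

b-4

Repeated division with remainder:
  b^4-3b^3-26b^2-32b+480 = (-(1/2)b-7/2)(-2b^3+20b^2-120b+288) + (-16b^2-308b+1488)
  -2b^3+20b^2-120b+288 = ((1/8)b-117/32)(-16b^2-308b+1488) + (-(11457/8)b+11457/2)
  -16b^2-308b+1488 = ((128/11457)b+992/3819)(-(11457/8)b+11457/2) + (0)
Last nonzero remainder: -(11457/8)b+11457/2. Dividing through by -11457/8 gives the monic gcd b-4.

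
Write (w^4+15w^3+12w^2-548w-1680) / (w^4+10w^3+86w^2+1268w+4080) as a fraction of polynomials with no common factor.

(w^2+w-42)/(w^2-4w+102)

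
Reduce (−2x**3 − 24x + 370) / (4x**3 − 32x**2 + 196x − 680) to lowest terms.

(−x**2 − 5x − 37)/(2x**2 − 6x + 68)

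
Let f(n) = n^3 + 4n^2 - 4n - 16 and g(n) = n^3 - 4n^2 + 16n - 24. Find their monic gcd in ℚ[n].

n - 2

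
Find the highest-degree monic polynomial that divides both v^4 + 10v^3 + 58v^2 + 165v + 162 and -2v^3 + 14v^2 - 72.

By polynomial division,
  v^4 + 10v^3 + 58v^2 + 165v + 162 = (-(1/2)v - 17/2)(-2v^3 + 14v^2 - 72) + (177v^2 + 129v - 450)
  -2v^3 + 14v^2 - 72 = (-(2/177)v + 304/3481)(177v^2 + 129v - 450) + (-(56916/3481)v - 113832/3481)
  177v^2 + 129v - 450 = (-(205379/18972)v + 87025/6324)(-(56916/3481)v - 113832/3481) + (0)
Last nonzero remainder: -(56916/3481)v - 113832/3481. Dividing through by -56916/3481 gives the monic gcd v + 2.

v + 2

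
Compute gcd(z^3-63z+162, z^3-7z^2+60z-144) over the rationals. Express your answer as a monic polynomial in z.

By polynomial division,
  z^3-63z+162 = (z^3-7z^2+60z-144) + (7z^2-123z+306)
  z^3-7z^2+60z-144 = ((1/7)z+74/49)(7z^2-123z+306) + ((9900/49)z-29700/49)
  7z^2-123z+306 = ((343/9900)z-833/1650)((9900/49)z-29700/49) + (0)
Last nonzero remainder: (9900/49)z-29700/49. Dividing through by 9900/49 gives the monic gcd z-3.

z-3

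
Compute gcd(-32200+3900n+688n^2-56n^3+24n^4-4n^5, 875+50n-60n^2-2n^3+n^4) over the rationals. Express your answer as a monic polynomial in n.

Repeated division with remainder:
  -4n^5+24n^4-56n^3+688n^2+3900n-32200 = (-4n+16)(n^4-2n^3-60n^2+50n+875) + (-264n^3+1848n^2+6600n-46200)
  n^4-2n^3-60n^2+50n+875 = (-(1/264)n-5/264)(-264n^3+1848n^2+6600n-46200) + (0)
Last nonzero remainder: -264n^3+1848n^2+6600n-46200. Dividing through by -264 gives the monic gcd n^3-7n^2-25n+175.

175-25n-7n^2+n^3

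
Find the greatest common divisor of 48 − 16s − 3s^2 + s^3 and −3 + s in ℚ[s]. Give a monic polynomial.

−3 + s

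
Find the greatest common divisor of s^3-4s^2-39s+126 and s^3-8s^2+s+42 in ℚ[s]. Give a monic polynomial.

Euclidean algorithm in ℚ[s]:
  s^3-4s^2-39s+126 = (s^3-8s^2+s+42) + (4s^2-40s+84)
  s^3-8s^2+s+42 = ((1/4)s+1/2)(4s^2-40s+84) + (0)
Last nonzero remainder: 4s^2-40s+84. Dividing through by 4 gives the monic gcd s^2-10s+21.

s^2-10s+21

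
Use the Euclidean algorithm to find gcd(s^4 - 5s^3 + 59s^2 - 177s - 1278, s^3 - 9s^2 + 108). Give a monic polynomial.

s^2 - 3s - 18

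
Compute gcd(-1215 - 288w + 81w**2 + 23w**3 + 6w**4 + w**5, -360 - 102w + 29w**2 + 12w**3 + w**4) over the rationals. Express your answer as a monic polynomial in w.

-15 + 2w + w**2

By polynomial division,
  w**5 + 6w**4 + 23w**3 + 81w**2 - 288w - 1215 = (w - 6)(w**4 + 12w**3 + 29w**2 - 102w - 360) + (66w**3 + 357w**2 - 540w - 3375)
  w**4 + 12w**3 + 29w**2 - 102w - 360 = ((1/66)w + 145/1452)(66w**3 + 357w**2 - 540w - 3375) + ((741/484)w**2 + (741/242)w - 11115/484)
  66w**3 + 357w**2 - 540w - 3375 = ((10648/247)w + 36300/247)((741/484)w**2 + (741/242)w - 11115/484) + (0)
Last nonzero remainder: (741/484)w**2 + (741/242)w - 11115/484. Dividing through by 741/484 gives the monic gcd w**2 + 2w - 15.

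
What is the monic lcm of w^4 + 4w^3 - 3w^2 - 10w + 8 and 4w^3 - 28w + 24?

w^6 + 5w^5 - 5w^4 - 37w^3 + 16w^2 + 68w - 48

By polynomial division,
  w^4 + 4w^3 - 3w^2 - 10w + 8 = ((1/4)w + 1)(4w^3 - 28w + 24) + (4w^2 + 12w - 16)
  4w^3 - 28w + 24 = (w - 3)(4w^2 + 12w - 16) + (24w - 24)
  4w^2 + 12w - 16 = ((1/6)w + 2/3)(24w - 24) + (0)
Last nonzero remainder: 24w - 24. Dividing through by 24 gives the monic gcd w - 1.
Then lcm(f, g) = f·g / gcd(f, g); expanding and making the result monic gives the answer.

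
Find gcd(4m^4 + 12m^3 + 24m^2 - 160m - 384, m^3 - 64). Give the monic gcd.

m^2 + 4m + 16

By polynomial division,
  4m^4 + 12m^3 + 24m^2 - 160m - 384 = (4m + 12)(m^3 - 64) + (24m^2 + 96m + 384)
  m^3 - 64 = ((1/24)m - 1/6)(24m^2 + 96m + 384) + (0)
Last nonzero remainder: 24m^2 + 96m + 384. Dividing through by 24 gives the monic gcd m^2 + 4m + 16.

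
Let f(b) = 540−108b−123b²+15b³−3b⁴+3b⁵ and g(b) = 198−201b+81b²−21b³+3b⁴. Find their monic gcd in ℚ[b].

6−5b+b²

By polynomial division,
  3b⁵−3b⁴+15b³−123b²−108b+540 = (b+6)(3b⁴−21b³+81b²−201b+198) + (60b³−408b²+900b−648)
  3b⁴−21b³+81b²−201b+198 = ((1/20)b−1/100)(60b³−408b²+900b−648) + ((798/25)b²−(798/5)b+4788/25)
  60b³−408b²+900b−648 = ((250/133)b−450/133)((798/25)b²−(798/5)b+4788/25) + (0)
Last nonzero remainder: (798/25)b²−(798/5)b+4788/25. Dividing through by 798/25 gives the monic gcd b²−5b+6.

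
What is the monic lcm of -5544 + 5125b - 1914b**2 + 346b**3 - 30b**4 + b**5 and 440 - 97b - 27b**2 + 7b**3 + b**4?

-221760 + 132928b - 15479b**2 - 5917b**3 + 1384b**4 - 4b**5 - 17b**6 + b**7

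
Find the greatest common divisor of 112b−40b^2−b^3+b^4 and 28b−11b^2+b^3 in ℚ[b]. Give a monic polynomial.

−4b+b^2

Apply the Euclidean algorithm:
  b^4−b^3−40b^2+112b = (b+10)(b^3−11b^2+28b) + (42b^2−168b)
  b^3−11b^2+28b = ((1/42)b−1/6)(42b^2−168b) + (0)
Last nonzero remainder: 42b^2−168b. Dividing through by 42 gives the monic gcd b^2−4b.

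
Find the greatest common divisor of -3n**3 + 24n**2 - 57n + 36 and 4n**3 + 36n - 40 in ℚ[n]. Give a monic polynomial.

n - 1

Apply the Euclidean algorithm:
  -3n**3 + 24n**2 - 57n + 36 = (-3/4)(4n**3 + 36n - 40) + (24n**2 - 30n + 6)
  4n**3 + 36n - 40 = ((1/6)n + 5/24)(24n**2 - 30n + 6) + ((165/4)n - 165/4)
  24n**2 - 30n + 6 = ((32/55)n - 8/55)((165/4)n - 165/4) + (0)
Last nonzero remainder: (165/4)n - 165/4. Dividing through by 165/4 gives the monic gcd n - 1.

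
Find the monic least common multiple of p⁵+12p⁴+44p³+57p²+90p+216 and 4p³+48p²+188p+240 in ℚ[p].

p⁶+17p⁵+104p⁴+277p³+375p²+666p+1080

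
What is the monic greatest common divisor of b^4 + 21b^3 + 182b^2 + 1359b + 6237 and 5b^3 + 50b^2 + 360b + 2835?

b^3 + 10b^2 + 72b + 567

Euclidean algorithm in ℚ[b]:
  b^4 + 21b^3 + 182b^2 + 1359b + 6237 = ((1/5)b + 11/5)(5b^3 + 50b^2 + 360b + 2835) + (0)
Last nonzero remainder: 5b^3 + 50b^2 + 360b + 2835. Dividing through by 5 gives the monic gcd b^3 + 10b^2 + 72b + 567.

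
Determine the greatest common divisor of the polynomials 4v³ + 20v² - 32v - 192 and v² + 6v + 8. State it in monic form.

Apply the Euclidean algorithm:
  4v³ + 20v² - 32v - 192 = (4v - 4)(v² + 6v + 8) + (-40v - 160)
  v² + 6v + 8 = (-(1/40)v - 1/20)(-40v - 160) + (0)
Last nonzero remainder: -40v - 160. Dividing through by -40 gives the monic gcd v + 4.

v + 4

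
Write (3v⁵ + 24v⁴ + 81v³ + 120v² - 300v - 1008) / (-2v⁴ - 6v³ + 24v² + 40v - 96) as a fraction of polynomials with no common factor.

Repeated division with remainder:
  3v⁵ + 24v⁴ + 81v³ + 120v² - 300v - 1008 = (-(3/2)v - 15/2)(-2v⁴ - 6v³ + 24v² + 40v - 96) + (72v³ + 360v² - 144v - 1728)
  -2v⁴ - 6v³ + 24v² + 40v - 96 = (-(1/36)v + 1/18)(72v³ + 360v² - 144v - 1728) + (0)
Last nonzero remainder: 72v³ + 360v² - 144v - 1728. Dividing through by 72 gives the monic gcd v³ + 5v² - 2v - 24.
Cancel v³ + 5v² - 2v - 24 from numerator and denominator to get the reduced form.

(-3v² - 9v - 42)/(2v - 4)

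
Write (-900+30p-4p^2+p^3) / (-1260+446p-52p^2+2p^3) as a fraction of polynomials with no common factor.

(90+6p+p^2)/(126-32p+2p^2)

Apply the Euclidean algorithm:
  p^3-4p^2+30p-900 = (1/2)(2p^3-52p^2+446p-1260) + (22p^2-193p-270)
  2p^3-52p^2+446p-1260 = ((1/11)p-379/242)(22p^2-193p-270) + ((40725/242)p-203625/121)
  22p^2-193p-270 = ((5324/40725)p+726/4525)((40725/242)p-203625/121) + (0)
Last nonzero remainder: (40725/242)p-203625/121. Dividing through by 40725/242 gives the monic gcd p-10.
Cancel p-10 from numerator and denominator to get the reduced form.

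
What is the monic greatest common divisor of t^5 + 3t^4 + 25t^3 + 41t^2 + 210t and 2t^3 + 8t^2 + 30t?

Repeated division with remainder:
  t^5 + 3t^4 + 25t^3 + 41t^2 + 210t = ((1/2)t^2 - (1/2)t + 7)(2t^3 + 8t^2 + 30t) + (0)
Last nonzero remainder: 2t^3 + 8t^2 + 30t. Dividing through by 2 gives the monic gcd t^3 + 4t^2 + 15t.

t^3 + 4t^2 + 15t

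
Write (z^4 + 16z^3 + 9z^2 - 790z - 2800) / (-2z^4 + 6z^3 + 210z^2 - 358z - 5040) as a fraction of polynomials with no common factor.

Apply the Euclidean algorithm:
  z^4 + 16z^3 + 9z^2 - 790z - 2800 = (-1/2)(-2z^4 + 6z^3 + 210z^2 - 358z - 5040) + (19z^3 + 114z^2 - 969z - 5320)
  -2z^4 + 6z^3 + 210z^2 - 358z - 5040 = (-(2/19)z + 18/19)(19z^3 + 114z^2 - 969z - 5320) + (0)
Last nonzero remainder: 19z^3 + 114z^2 - 969z - 5320. Dividing through by 19 gives the monic gcd z^3 + 6z^2 - 51z - 280.
Cancel z^3 + 6z^2 - 51z - 280 from numerator and denominator to get the reduced form.

(-z - 10)/(2z - 18)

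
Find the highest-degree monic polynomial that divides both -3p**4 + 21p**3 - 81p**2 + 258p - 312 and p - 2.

p - 2

Euclidean algorithm in ℚ[p]:
  -3p**4 + 21p**3 - 81p**2 + 258p - 312 = (-3p**3 + 15p**2 - 51p + 156)(p - 2) + (0)
The last nonzero remainder p - 2 is already monic.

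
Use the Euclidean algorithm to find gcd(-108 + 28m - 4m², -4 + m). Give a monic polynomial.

1

Repeated division with remainder:
  -4m² + 28m - 108 = (-4m + 12)(m - 4) + (-60)
  m - 4 = (-(1/60)m + 1/15)(-60) + (0)
The last nonzero remainder is the constant -60, so the polynomials are coprime and gcd = 1.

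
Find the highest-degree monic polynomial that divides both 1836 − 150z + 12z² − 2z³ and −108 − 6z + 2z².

−9 + z

By polynomial division,
  −2z³ + 12z² − 150z + 1836 = (−z + 3)(2z² − 6z − 108) + (−240z + 2160)
  2z² − 6z − 108 = (−(1/120)z − 1/20)(−240z + 2160) + (0)
Last nonzero remainder: −240z + 2160. Dividing through by −240 gives the monic gcd z − 9.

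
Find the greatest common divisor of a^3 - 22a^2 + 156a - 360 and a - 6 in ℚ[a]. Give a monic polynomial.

a - 6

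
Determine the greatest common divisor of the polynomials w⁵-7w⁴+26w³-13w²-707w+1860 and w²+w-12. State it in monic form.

w²+w-12

By polynomial division,
  w⁵-7w⁴+26w³-13w²-707w+1860 = (w³-8w²+46w-155)(w²+w-12) + (0)
The last nonzero remainder w²+w-12 is already monic.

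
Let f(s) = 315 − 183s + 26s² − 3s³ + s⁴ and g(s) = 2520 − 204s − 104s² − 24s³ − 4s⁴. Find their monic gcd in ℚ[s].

−105 + 26s + s³

Repeated division with remainder:
  s⁴ − 3s³ + 26s² − 183s + 315 = (−1/4)(−4s⁴ − 24s³ − 104s² − 204s + 2520) + (−9s³ − 234s + 945)
  −4s⁴ − 24s³ − 104s² − 204s + 2520 = ((4/9)s + 8/3)(−9s³ − 234s + 945) + (0)
Last nonzero remainder: −9s³ − 234s + 945. Dividing through by −9 gives the monic gcd s³ + 26s − 105.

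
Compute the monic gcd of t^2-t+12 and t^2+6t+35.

1

Repeated division with remainder:
  t^2-t+12 = (t^2+6t+35) + (-7t-23)
  t^2+6t+35 = (-(1/7)t-19/49)(-7t-23) + (1278/49)
  -7t-23 = (-(343/1278)t-1127/1278)(1278/49) + (0)
The last nonzero remainder is the constant 1278/49, so the polynomials are coprime and gcd = 1.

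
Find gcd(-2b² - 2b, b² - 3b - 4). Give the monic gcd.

Apply the Euclidean algorithm:
  -2b² - 2b = (-2)(b² - 3b - 4) + (-8b - 8)
  b² - 3b - 4 = (-(1/8)b + 1/2)(-8b - 8) + (0)
Last nonzero remainder: -8b - 8. Dividing through by -8 gives the monic gcd b + 1.

b + 1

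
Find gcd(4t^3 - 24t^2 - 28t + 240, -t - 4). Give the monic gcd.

1

Euclidean algorithm in ℚ[t]:
  4t^3 - 24t^2 - 28t + 240 = (-4t^2 + 40t - 132)(-t - 4) + (-288)
  -t - 4 = ((1/288)t + 1/72)(-288) + (0)
The last nonzero remainder is the constant -288, so the polynomials are coprime and gcd = 1.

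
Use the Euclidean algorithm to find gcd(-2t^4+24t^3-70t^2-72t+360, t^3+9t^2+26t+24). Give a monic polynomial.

By polynomial division,
  -2t^4+24t^3-70t^2-72t+360 = (-2t+42)(t^3+9t^2+26t+24) + (-396t^2-1116t-648)
  t^3+9t^2+26t+24 = (-(1/396)t-17/1089)(-396t^2-1116t-648) + ((840/121)t+1680/121)
  -396t^2-1116t-648 = (-(3993/70)t-3267/70)((840/121)t+1680/121) + (0)
Last nonzero remainder: (840/121)t+1680/121. Dividing through by 840/121 gives the monic gcd t+2.

t+2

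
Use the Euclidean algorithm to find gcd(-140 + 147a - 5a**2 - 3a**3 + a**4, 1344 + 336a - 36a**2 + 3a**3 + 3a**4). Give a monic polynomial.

Apply the Euclidean algorithm:
  a**4 - 3a**3 - 5a**2 + 147a - 140 = (1/3)(3a**4 + 3a**3 - 36a**2 + 336a + 1344) + (-4a**3 + 7a**2 + 35a - 588)
  3a**4 + 3a**3 - 36a**2 + 336a + 1344 = (-(3/4)a - 33/16)(-4a**3 + 7a**2 + 35a - 588) + ((75/16)a**2 - (525/16)a + 525/4)
  -4a**3 + 7a**2 + 35a - 588 = (-(64/75)a - 112/25)((75/16)a**2 - (525/16)a + 525/4) + (0)
Last nonzero remainder: (75/16)a**2 - (525/16)a + 525/4. Dividing through by 75/16 gives the monic gcd a**2 - 7a + 28.

28 - 7a + a**2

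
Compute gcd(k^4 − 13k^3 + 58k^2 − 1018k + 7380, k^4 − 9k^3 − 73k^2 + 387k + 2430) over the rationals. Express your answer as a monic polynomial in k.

k^2 − 19k + 90

By polynomial division,
  k^4 − 13k^3 + 58k^2 − 1018k + 7380 = (k^4 − 9k^3 − 73k^2 + 387k + 2430) + (−4k^3 + 131k^2 − 1405k + 4950)
  k^4 − 9k^3 − 73k^2 + 387k + 2430 = (−(1/4)k − 95/16)(−4k^3 + 131k^2 − 1405k + 4950) + ((5657/16)k^2 − (107483/16)k + 254565/8)
  −4k^3 + 131k^2 − 1405k + 4950 = (−(64/5657)k + 880/5657)((5657/16)k^2 − (107483/16)k + 254565/8) + (0)
Last nonzero remainder: (5657/16)k^2 − (107483/16)k + 254565/8. Dividing through by 5657/16 gives the monic gcd k^2 − 19k + 90.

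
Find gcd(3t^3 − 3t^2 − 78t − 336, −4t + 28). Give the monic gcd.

t − 7

Apply the Euclidean algorithm:
  3t^3 − 3t^2 − 78t − 336 = (−(3/4)t^2 − (9/2)t − 12)(−4t + 28) + (0)
Last nonzero remainder: −4t + 28. Dividing through by −4 gives the monic gcd t − 7.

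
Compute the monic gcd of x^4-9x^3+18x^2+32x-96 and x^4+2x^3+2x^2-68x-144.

x^2-2x-8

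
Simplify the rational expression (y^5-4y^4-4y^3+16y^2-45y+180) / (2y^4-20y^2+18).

(y^3-4y^2+5y-20)/(2y^2-2)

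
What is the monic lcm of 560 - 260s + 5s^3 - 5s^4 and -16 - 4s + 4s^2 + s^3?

By polynomial division,
  -5s^4 + 5s^3 - 260s + 560 = (-5s + 25)(s^3 + 4s^2 - 4s - 16) + (-120s^2 - 240s + 960)
  s^3 + 4s^2 - 4s - 16 = (-(1/120)s - 1/60)(-120s^2 - 240s + 960) + (0)
Last nonzero remainder: -120s^2 - 240s + 960. Dividing through by -120 gives the monic gcd s^2 + 2s - 8.
Then lcm(f, g) = f·g / gcd(f, g); expanding and making the result monic gives the answer.

-224 - 8s + 52s^2 - 2s^3 + s^4 + s^5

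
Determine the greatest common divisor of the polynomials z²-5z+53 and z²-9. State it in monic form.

1

Apply the Euclidean algorithm:
  z²-5z+53 = (z²-9) + (-5z+62)
  z²-9 = (-(1/5)z-62/25)(-5z+62) + (3619/25)
  -5z+62 = (-(125/3619)z+1550/3619)(3619/25) + (0)
The last nonzero remainder is the constant 3619/25, so the polynomials are coprime and gcd = 1.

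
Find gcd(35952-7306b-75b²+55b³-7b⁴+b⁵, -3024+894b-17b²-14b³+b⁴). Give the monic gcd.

336-62b-5b²+b³

Euclidean algorithm in ℚ[b]:
  b⁵-7b⁴+55b³-75b²-7306b+35952 = (b+7)(b⁴-14b³-17b²+894b-3024) + (170b³-850b²-10540b+57120)
  b⁴-14b³-17b²+894b-3024 = ((1/170)b-9/170)(170b³-850b²-10540b+57120) + (0)
Last nonzero remainder: 170b³-850b²-10540b+57120. Dividing through by 170 gives the monic gcd b³-5b²-62b+336.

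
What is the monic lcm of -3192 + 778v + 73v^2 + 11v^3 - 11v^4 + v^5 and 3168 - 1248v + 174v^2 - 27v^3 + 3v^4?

-140448 + 31040v + 798v^2 + 1335v^3 - 400v^4 + 44v^5 - 10v^6 + v^7

Repeated division with remainder:
  v^5 - 11v^4 + 11v^3 + 73v^2 + 778v - 3192 = ((1/3)v - 2/3)(3v^4 - 27v^3 + 174v^2 - 1248v + 3168) + (-65v^3 + 605v^2 - 1110v - 1080)
  3v^4 - 27v^3 + 174v^2 - 1248v + 3168 = (-(3/65)v - 12/845)(-65v^3 + 605v^2 - 1110v - 1080) + ((22200/169)v^2 - (222000/169)v + 532800/169)
  -65v^3 + 605v^2 - 1110v - 1080 = (-(2197/4440)v - 507/1480)((22200/169)v^2 - (222000/169)v + 532800/169) + (0)
Last nonzero remainder: (22200/169)v^2 - (222000/169)v + 532800/169. Dividing through by 22200/169 gives the monic gcd v^2 - 10v + 24.
Then lcm(f, g) = f·g / gcd(f, g); expanding and making the result monic gives the answer.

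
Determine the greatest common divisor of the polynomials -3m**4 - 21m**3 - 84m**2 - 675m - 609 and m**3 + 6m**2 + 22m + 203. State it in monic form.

Repeated division with remainder:
  -3m**4 - 21m**3 - 84m**2 - 675m - 609 = (-3m - 3)(m**3 + 6m**2 + 22m + 203) + (0)
The last nonzero remainder m**3 + 6m**2 + 22m + 203 is already monic.

m**3 + 6m**2 + 22m + 203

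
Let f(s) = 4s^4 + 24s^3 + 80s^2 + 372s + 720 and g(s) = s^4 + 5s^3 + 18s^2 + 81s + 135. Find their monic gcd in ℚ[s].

Repeated division with remainder:
  4s^4 + 24s^3 + 80s^2 + 372s + 720 = (4)(s^4 + 5s^3 + 18s^2 + 81s + 135) + (4s^3 + 8s^2 + 48s + 180)
  s^4 + 5s^3 + 18s^2 + 81s + 135 = ((1/4)s + 3/4)(4s^3 + 8s^2 + 48s + 180) + (0)
Last nonzero remainder: 4s^3 + 8s^2 + 48s + 180. Dividing through by 4 gives the monic gcd s^3 + 2s^2 + 12s + 45.

s^3 + 2s^2 + 12s + 45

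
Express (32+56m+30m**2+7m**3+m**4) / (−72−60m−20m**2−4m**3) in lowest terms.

Repeated division with remainder:
  m**4+7m**3+30m**2+56m+32 = (−(1/4)m−1/2)(−4m**3−20m**2−60m−72) + (5m**2+8m−4)
  −4m**3−20m**2−60m−72 = (−(4/5)m−68/25)(5m**2+8m−4) + (−(1036/25)m−2072/25)
  5m**2+8m−4 = (−(125/1036)m+25/518)(−(1036/25)m−2072/25) + (0)
Last nonzero remainder: −(1036/25)m−2072/25. Dividing through by −1036/25 gives the monic gcd m+2.
Cancel m+2 from numerator and denominator to get the reduced form.

(−16−20m−5m**2−m**3)/(36+12m+4m**2)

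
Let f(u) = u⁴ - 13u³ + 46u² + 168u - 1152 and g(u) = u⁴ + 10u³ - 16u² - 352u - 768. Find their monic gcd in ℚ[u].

u² - 2u - 24

By polynomial division,
  u⁴ - 13u³ + 46u² + 168u - 1152 = (u⁴ + 10u³ - 16u² - 352u - 768) + (-23u³ + 62u² + 520u - 384)
  u⁴ + 10u³ - 16u² - 352u - 768 = (-(1/23)u - 292/529)(-23u³ + 62u² + 520u - 384) + ((21600/529)u² - (43200/529)u - 518400/529)
  -23u³ + 62u² + 520u - 384 = (-(12167/21600)u + 529/1350)((21600/529)u² - (43200/529)u - 518400/529) + (0)
Last nonzero remainder: (21600/529)u² - (43200/529)u - 518400/529. Dividing through by 21600/529 gives the monic gcd u² - 2u - 24.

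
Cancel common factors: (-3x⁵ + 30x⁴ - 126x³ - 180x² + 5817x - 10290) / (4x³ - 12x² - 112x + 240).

Euclidean algorithm in ℚ[x]:
  -3x⁵ + 30x⁴ - 126x³ - 180x² + 5817x - 10290 = (-(3/4)x² + (21/4)x - 147/4)(4x³ - 12x² - 112x + 240) + (147x² + 441x - 1470)
  4x³ - 12x² - 112x + 240 = ((4/147)x - 8/49)(147x² + 441x - 1470) + (0)
Last nonzero remainder: 147x² + 441x - 1470. Dividing through by 147 gives the monic gcd x² + 3x - 10.
Cancel x² + 3x - 10 from numerator and denominator to get the reduced form.

(-3x³ + 39x² - 273x + 1029)/(4x - 24)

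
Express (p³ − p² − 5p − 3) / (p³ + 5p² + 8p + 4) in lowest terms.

(p² − 2p − 3)/(p² + 4p + 4)

Apply the Euclidean algorithm:
  p³ − p² − 5p − 3 = (p³ + 5p² + 8p + 4) + (−6p² − 13p − 7)
  p³ + 5p² + 8p + 4 = (−(1/6)p − 17/36)(−6p² − 13p − 7) + ((25/36)p + 25/36)
  −6p² − 13p − 7 = (−(216/25)p − 252/25)((25/36)p + 25/36) + (0)
Last nonzero remainder: (25/36)p + 25/36. Dividing through by 25/36 gives the monic gcd p + 1.
Cancel p + 1 from numerator and denominator to get the reduced form.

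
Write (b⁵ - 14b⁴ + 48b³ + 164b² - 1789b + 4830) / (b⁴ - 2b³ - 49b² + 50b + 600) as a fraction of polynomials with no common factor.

(b³ - 13b² + 65b - 161)/(b² - b - 20)

Euclidean algorithm in ℚ[b]:
  b⁵ - 14b⁴ + 48b³ + 164b² - 1789b + 4830 = (b - 12)(b⁴ - 2b³ - 49b² + 50b + 600) + (73b³ - 474b² - 1789b + 12030)
  b⁴ - 2b³ - 49b² + 50b + 600 = ((1/73)b + 328/5329)(73b³ - 474b² - 1789b + 12030) + ((24948/5329)b² - (24948/5329)b - 748440/5329)
  73b³ - 474b² - 1789b + 12030 = ((389017/24948)b - 2136929/24948)((24948/5329)b² - (24948/5329)b - 748440/5329) + (0)
Last nonzero remainder: (24948/5329)b² - (24948/5329)b - 748440/5329. Dividing through by 24948/5329 gives the monic gcd b² - b - 30.
Cancel b² - b - 30 from numerator and denominator to get the reduced form.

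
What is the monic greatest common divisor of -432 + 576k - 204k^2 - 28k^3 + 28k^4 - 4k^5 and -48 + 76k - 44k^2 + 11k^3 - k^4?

By polynomial division,
  -4k^5 + 28k^4 - 28k^3 - 204k^2 + 576k - 432 = (4k + 16)(-k^4 + 11k^3 - 44k^2 + 76k - 48) + (-28k^3 + 196k^2 - 448k + 336)
  -k^4 + 11k^3 - 44k^2 + 76k - 48 = ((1/28)k - 1/7)(-28k^3 + 196k^2 - 448k + 336) + (0)
Last nonzero remainder: -28k^3 + 196k^2 - 448k + 336. Dividing through by -28 gives the monic gcd k^3 - 7k^2 + 16k - 12.

-12 + 16k - 7k^2 + k^3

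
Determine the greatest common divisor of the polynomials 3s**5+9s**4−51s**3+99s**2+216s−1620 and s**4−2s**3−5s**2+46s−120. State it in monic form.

s**3−6s**2+19s−30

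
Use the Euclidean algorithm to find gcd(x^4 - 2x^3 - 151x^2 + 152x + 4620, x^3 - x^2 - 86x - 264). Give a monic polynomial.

x^2 - 5x - 66

By polynomial division,
  x^4 - 2x^3 - 151x^2 + 152x + 4620 = (x - 1)(x^3 - x^2 - 86x - 264) + (-66x^2 + 330x + 4356)
  x^3 - x^2 - 86x - 264 = (-(1/66)x - 2/33)(-66x^2 + 330x + 4356) + (0)
Last nonzero remainder: -66x^2 + 330x + 4356. Dividing through by -66 gives the monic gcd x^2 - 5x - 66.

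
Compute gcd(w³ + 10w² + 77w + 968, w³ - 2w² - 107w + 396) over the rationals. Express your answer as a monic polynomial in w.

w + 11

Repeated division with remainder:
  w³ + 10w² + 77w + 968 = (w³ - 2w² - 107w + 396) + (12w² + 184w + 572)
  w³ - 2w² - 107w + 396 = ((1/12)w - 13/9)(12w² + 184w + 572) + ((1000/9)w + 11000/9)
  12w² + 184w + 572 = ((27/250)w + 117/250)((1000/9)w + 11000/9) + (0)
Last nonzero remainder: (1000/9)w + 11000/9. Dividing through by 1000/9 gives the monic gcd w + 11.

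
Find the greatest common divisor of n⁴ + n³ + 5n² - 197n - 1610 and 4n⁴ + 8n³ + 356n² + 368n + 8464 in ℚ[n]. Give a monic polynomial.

n² + 3n + 46

By polynomial division,
  n⁴ + n³ + 5n² - 197n - 1610 = (1/4)(4n⁴ + 8n³ + 356n² + 368n + 8464) + (-n³ - 84n² - 289n - 3726)
  4n⁴ + 8n³ + 356n² + 368n + 8464 = (-4n + 328)(-n³ - 84n² - 289n - 3726) + (26752n² + 80256n + 1230592)
  -n³ - 84n² - 289n - 3726 = (-(1/26752)n - 81/26752)(26752n² + 80256n + 1230592) + (0)
Last nonzero remainder: 26752n² + 80256n + 1230592. Dividing through by 26752 gives the monic gcd n² + 3n + 46.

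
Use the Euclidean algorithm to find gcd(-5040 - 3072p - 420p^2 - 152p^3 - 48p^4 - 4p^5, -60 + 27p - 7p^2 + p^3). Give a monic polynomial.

Euclidean algorithm in ℚ[p]:
  -4p^5 - 48p^4 - 152p^3 - 420p^2 - 3072p - 5040 = (-4p^2 - 76p - 576)(p^3 - 7p^2 + 27p - 60) + (-2640p^2 + 7920p - 39600)
  p^3 - 7p^2 + 27p - 60 = (-(1/2640)p + 1/660)(-2640p^2 + 7920p - 39600) + (0)
Last nonzero remainder: -2640p^2 + 7920p - 39600. Dividing through by -2640 gives the monic gcd p^2 - 3p + 15.

15 - 3p + p^2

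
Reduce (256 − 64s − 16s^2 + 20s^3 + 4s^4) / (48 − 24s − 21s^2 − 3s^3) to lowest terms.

(−16 + 12s − 4s^2)/(−3 + 3s)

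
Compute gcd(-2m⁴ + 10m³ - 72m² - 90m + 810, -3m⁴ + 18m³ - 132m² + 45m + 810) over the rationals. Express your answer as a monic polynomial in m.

Euclidean algorithm in ℚ[m]:
  -2m⁴ + 10m³ - 72m² - 90m + 810 = (2/3)(-3m⁴ + 18m³ - 132m² + 45m + 810) + (-2m³ + 16m² - 120m + 270)
  -3m⁴ + 18m³ - 132m² + 45m + 810 = ((3/2)m + 3)(-2m³ + 16m² - 120m + 270) + (0)
Last nonzero remainder: -2m³ + 16m² - 120m + 270. Dividing through by -2 gives the monic gcd m³ - 8m² + 60m - 135.

m³ - 8m² + 60m - 135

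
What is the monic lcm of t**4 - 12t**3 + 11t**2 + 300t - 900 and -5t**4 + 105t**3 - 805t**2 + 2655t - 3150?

By polynomial division,
  t**4 - 12t**3 + 11t**2 + 300t - 900 = (-1/5)(-5t**4 + 105t**3 - 805t**2 + 2655t - 3150) + (9t**3 - 150t**2 + 831t - 1530)
  -5t**4 + 105t**3 - 805t**2 + 2655t - 3150 = (-(5/9)t + 65/27)(9t**3 - 150t**2 + 831t - 1530) + ((160/9)t**2 - (1760/9)t + 1600/3)
  9t**3 - 150t**2 + 831t - 1530 = ((81/160)t - 459/160)((160/9)t**2 - (1760/9)t + 1600/3) + (0)
Last nonzero remainder: (160/9)t**2 - (1760/9)t + 1600/3. Dividing through by 160/9 gives the monic gcd t**2 - 11t + 30.
Then lcm(f, g) = f·g / gcd(f, g); expanding and making the result monic gives the answer.

t**6 - 22t**5 + 152t**4 - 62t**3 - 3669t**2 + 15300t - 18900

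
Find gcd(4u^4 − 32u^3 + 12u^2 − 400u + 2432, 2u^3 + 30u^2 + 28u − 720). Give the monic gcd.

Repeated division with remainder:
  4u^4 − 32u^3 + 12u^2 − 400u + 2432 = (2u − 46)(2u^3 + 30u^2 + 28u − 720) + (1336u^2 + 2328u − 30688)
  2u^3 + 30u^2 + 28u − 720 = ((1/668)u + 1107/55778)(1336u^2 + 2328u − 30688) + ((773568/27889)u − 3094272/27889)
  1336u^2 + 2328u − 30688 = ((4657463/96696)u + 26745551/96696)((773568/27889)u − 3094272/27889) + (0)
Last nonzero remainder: (773568/27889)u − 3094272/27889. Dividing through by 773568/27889 gives the monic gcd u − 4.

u − 4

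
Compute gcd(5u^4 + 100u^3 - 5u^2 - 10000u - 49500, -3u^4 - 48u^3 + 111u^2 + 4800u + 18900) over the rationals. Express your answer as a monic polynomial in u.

u^3 + 9u^2 - 100u - 900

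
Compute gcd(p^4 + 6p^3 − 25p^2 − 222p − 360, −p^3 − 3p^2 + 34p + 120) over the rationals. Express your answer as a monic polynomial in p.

p^3 + 3p^2 − 34p − 120

By polynomial division,
  p^4 + 6p^3 − 25p^2 − 222p − 360 = (−p − 3)(−p^3 − 3p^2 + 34p + 120) + (0)
Last nonzero remainder: −p^3 − 3p^2 + 34p + 120. Dividing through by −1 gives the monic gcd p^3 + 3p^2 − 34p − 120.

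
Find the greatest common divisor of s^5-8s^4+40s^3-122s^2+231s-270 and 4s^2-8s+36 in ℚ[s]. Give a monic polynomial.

s^2-2s+9

Apply the Euclidean algorithm:
  s^5-8s^4+40s^3-122s^2+231s-270 = ((1/4)s^3-(3/2)s^2+(19/4)s-15/2)(4s^2-8s+36) + (0)
Last nonzero remainder: 4s^2-8s+36. Dividing through by 4 gives the monic gcd s^2-2s+9.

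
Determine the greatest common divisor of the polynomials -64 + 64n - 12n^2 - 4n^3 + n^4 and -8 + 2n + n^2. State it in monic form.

Apply the Euclidean algorithm:
  n^4 - 4n^3 - 12n^2 + 64n - 64 = (n^2 - 6n + 8)(n^2 + 2n - 8) + (0)
The last nonzero remainder n^2 + 2n - 8 is already monic.

-8 + 2n + n^2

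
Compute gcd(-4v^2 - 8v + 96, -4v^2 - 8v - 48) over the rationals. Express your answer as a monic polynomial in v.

By polynomial division,
  -4v^2 - 8v + 96 = (-4v^2 - 8v - 48) + (144)
  -4v^2 - 8v - 48 = (-(1/36)v^2 - (1/18)v - 1/3)(144) + (0)
The last nonzero remainder is the constant 144, so the polynomials are coprime and gcd = 1.

1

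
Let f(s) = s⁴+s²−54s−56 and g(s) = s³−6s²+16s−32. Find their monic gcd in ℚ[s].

Repeated division with remainder:
  s⁴+s²−54s−56 = (s+6)(s³−6s²+16s−32) + (21s²−118s+136)
  s³−6s²+16s−32 = ((1/21)s−8/441)(21s²−118s+136) + ((3256/441)s−13024/441)
  21s²−118s+136 = ((9261/3256)s−7497/1628)((3256/441)s−13024/441) + (0)
Last nonzero remainder: (3256/441)s−13024/441. Dividing through by 3256/441 gives the monic gcd s−4.

s−4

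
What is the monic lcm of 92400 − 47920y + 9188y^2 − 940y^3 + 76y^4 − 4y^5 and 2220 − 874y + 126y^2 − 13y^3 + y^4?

−1709400 + 932720y − 217038y^2 + 33964y^3 − 4173y^4 + 347y^5 − 21y^6 + y^7

Euclidean algorithm in ℚ[y]:
  −4y^5 + 76y^4 − 940y^3 + 9188y^2 − 47920y + 92400 = (−4y + 24)(y^4 − 13y^3 + 126y^2 − 874y + 2220) + (−124y^3 + 2668y^2 − 18064y + 39120)
  y^4 − 13y^3 + 126y^2 − 874y + 2220 = (−(1/124)y − 66/961)(−124y^3 + 2668y^2 − 18064y + 39120) + ((157178/961)y^2 − (1728958/961)y + 4715340/961)
  −124y^3 + 2668y^2 − 18064y + 39120 = (−(59582/78589)y + 626572/78589)((157178/961)y^2 − (1728958/961)y + 4715340/961) + (0)
Last nonzero remainder: (157178/961)y^2 − (1728958/961)y + 4715340/961. Dividing through by 157178/961 gives the monic gcd y^2 − 11y + 30.
Then lcm(f, g) = f·g / gcd(f, g); expanding and making the result monic gives the answer.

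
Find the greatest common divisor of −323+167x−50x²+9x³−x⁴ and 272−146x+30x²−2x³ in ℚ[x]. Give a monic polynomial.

17−7x+x²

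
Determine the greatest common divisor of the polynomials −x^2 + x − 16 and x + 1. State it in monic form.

1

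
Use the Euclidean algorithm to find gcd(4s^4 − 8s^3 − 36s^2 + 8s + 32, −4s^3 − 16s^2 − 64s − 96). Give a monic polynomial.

s + 2

Euclidean algorithm in ℚ[s]:
  4s^4 − 8s^3 − 36s^2 + 8s + 32 = (−s + 6)(−4s^3 − 16s^2 − 64s − 96) + (−4s^2 + 296s + 608)
  −4s^3 − 16s^2 − 64s − 96 = (s + 78)(−4s^2 + 296s + 608) + (−23760s − 47520)
  −4s^2 + 296s + 608 = ((1/5940)s − 19/1485)(−23760s − 47520) + (0)
Last nonzero remainder: −23760s − 47520. Dividing through by −23760 gives the monic gcd s + 2.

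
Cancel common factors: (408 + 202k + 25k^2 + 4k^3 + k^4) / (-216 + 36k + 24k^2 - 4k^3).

Apply the Euclidean algorithm:
  k^4 + 4k^3 + 25k^2 + 202k + 408 = (-(1/4)k - 5/2)(-4k^3 + 24k^2 + 36k - 216) + (94k^2 + 238k - 132)
  -4k^3 + 24k^2 + 36k - 216 = (-(2/47)k + 802/2209)(94k^2 + 238k - 132) + (-(123760/2209)k - 371280/2209)
  94k^2 + 238k - 132 = (-(103823/61880)k + 24299/30940)(-(123760/2209)k - 371280/2209) + (0)
Last nonzero remainder: -(123760/2209)k - 371280/2209. Dividing through by -123760/2209 gives the monic gcd k + 3.
Cancel k + 3 from numerator and denominator to get the reduced form.

(-136 - 22k - k^2 - k^3)/(72 - 36k + 4k^2)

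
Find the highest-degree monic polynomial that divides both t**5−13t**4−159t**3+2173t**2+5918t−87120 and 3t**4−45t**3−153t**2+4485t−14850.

Euclidean algorithm in ℚ[t]:
  t**5−13t**4−159t**3+2173t**2+5918t−87120 = ((1/3)t+2/3)(3t**4−45t**3−153t**2+4485t−14850) + (−78t**3+780t**2+7878t−77220)
  3t**4−45t**3−153t**2+4485t−14850 = (−(1/26)t+5/26)(−78t**3+780t**2+7878t−77220) + (0)
Last nonzero remainder: −78t**3+780t**2+7878t−77220. Dividing through by −78 gives the monic gcd t**3−10t**2−101t+990.

t**3−10t**2−101t+990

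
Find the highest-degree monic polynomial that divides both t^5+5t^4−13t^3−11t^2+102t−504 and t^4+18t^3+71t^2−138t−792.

t^3+7t^2−6t−72

By polynomial division,
  t^5+5t^4−13t^3−11t^2+102t−504 = (t−13)(t^4+18t^3+71t^2−138t−792) + (150t^3+1050t^2−900t−10800)
  t^4+18t^3+71t^2−138t−792 = ((1/150)t+11/150)(150t^3+1050t^2−900t−10800) + (0)
Last nonzero remainder: 150t^3+1050t^2−900t−10800. Dividing through by 150 gives the monic gcd t^3+7t^2−6t−72.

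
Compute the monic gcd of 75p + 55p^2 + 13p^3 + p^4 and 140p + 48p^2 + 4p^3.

By polynomial division,
  p^4 + 13p^3 + 55p^2 + 75p = ((1/4)p + 1/4)(4p^3 + 48p^2 + 140p) + (8p^2 + 40p)
  4p^3 + 48p^2 + 140p = ((1/2)p + 7/2)(8p^2 + 40p) + (0)
Last nonzero remainder: 8p^2 + 40p. Dividing through by 8 gives the monic gcd p^2 + 5p.

5p + p^2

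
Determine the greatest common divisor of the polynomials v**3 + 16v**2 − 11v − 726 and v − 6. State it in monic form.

By polynomial division,
  v**3 + 16v**2 − 11v − 726 = (v**2 + 22v + 121)(v − 6) + (0)
The last nonzero remainder v − 6 is already monic.

v − 6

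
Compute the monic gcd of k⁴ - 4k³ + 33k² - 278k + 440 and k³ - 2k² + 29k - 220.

k³ - 2k² + 29k - 220

Repeated division with remainder:
  k⁴ - 4k³ + 33k² - 278k + 440 = (k - 2)(k³ - 2k² + 29k - 220) + (0)
The last nonzero remainder k³ - 2k² + 29k - 220 is already monic.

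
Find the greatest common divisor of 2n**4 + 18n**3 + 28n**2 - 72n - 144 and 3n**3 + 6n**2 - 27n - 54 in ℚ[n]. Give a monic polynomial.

n**2 + 5n + 6

Repeated division with remainder:
  2n**4 + 18n**3 + 28n**2 - 72n - 144 = ((2/3)n + 14/3)(3n**3 + 6n**2 - 27n - 54) + (18n**2 + 90n + 108)
  3n**3 + 6n**2 - 27n - 54 = ((1/6)n - 1/2)(18n**2 + 90n + 108) + (0)
Last nonzero remainder: 18n**2 + 90n + 108. Dividing through by 18 gives the monic gcd n**2 + 5n + 6.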